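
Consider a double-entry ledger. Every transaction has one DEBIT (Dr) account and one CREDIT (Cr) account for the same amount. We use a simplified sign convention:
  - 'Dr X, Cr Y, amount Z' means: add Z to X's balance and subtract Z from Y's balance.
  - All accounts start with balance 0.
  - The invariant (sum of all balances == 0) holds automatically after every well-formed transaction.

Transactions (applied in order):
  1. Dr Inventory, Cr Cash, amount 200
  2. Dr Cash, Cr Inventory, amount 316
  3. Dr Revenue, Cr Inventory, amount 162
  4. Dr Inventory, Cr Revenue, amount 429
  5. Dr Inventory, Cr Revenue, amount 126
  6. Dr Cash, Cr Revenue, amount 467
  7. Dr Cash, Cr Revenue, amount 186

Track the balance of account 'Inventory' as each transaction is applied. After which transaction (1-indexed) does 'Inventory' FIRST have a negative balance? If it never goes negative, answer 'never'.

After txn 1: Inventory=200
After txn 2: Inventory=-116

Answer: 2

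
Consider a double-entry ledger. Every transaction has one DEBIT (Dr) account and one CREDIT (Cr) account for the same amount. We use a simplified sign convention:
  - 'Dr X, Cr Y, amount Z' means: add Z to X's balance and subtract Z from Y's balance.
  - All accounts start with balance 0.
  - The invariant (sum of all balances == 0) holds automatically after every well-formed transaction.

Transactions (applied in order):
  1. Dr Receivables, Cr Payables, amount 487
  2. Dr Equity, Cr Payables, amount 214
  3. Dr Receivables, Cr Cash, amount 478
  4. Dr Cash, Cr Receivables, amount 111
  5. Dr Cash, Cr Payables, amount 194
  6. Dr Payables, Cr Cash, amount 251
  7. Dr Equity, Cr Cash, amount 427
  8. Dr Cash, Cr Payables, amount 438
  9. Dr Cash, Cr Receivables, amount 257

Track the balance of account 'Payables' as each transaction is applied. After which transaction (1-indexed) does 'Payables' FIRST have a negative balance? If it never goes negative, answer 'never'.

Answer: 1

Derivation:
After txn 1: Payables=-487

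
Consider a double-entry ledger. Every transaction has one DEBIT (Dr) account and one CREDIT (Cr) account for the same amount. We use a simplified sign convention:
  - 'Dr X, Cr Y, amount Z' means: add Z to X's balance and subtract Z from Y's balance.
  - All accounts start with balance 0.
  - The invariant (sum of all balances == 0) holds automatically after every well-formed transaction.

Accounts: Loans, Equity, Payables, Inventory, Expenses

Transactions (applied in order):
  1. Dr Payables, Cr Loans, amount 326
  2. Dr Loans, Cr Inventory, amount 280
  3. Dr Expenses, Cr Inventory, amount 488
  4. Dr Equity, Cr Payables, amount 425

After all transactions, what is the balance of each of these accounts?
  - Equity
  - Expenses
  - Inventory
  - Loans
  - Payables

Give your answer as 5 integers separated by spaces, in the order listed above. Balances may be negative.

Answer: 425 488 -768 -46 -99

Derivation:
After txn 1 (Dr Payables, Cr Loans, amount 326): Loans=-326 Payables=326
After txn 2 (Dr Loans, Cr Inventory, amount 280): Inventory=-280 Loans=-46 Payables=326
After txn 3 (Dr Expenses, Cr Inventory, amount 488): Expenses=488 Inventory=-768 Loans=-46 Payables=326
After txn 4 (Dr Equity, Cr Payables, amount 425): Equity=425 Expenses=488 Inventory=-768 Loans=-46 Payables=-99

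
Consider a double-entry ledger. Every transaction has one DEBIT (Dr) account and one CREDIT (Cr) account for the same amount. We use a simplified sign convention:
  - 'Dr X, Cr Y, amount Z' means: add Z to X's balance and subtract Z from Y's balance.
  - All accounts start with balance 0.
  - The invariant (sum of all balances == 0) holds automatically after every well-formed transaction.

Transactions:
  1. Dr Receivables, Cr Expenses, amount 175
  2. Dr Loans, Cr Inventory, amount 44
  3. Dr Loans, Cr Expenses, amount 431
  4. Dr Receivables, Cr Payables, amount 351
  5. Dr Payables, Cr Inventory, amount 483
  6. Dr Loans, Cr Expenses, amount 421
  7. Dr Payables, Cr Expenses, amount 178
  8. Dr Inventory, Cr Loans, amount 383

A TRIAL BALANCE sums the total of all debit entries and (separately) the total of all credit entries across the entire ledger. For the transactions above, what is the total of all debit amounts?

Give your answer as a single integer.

Answer: 2466

Derivation:
Txn 1: debit+=175
Txn 2: debit+=44
Txn 3: debit+=431
Txn 4: debit+=351
Txn 5: debit+=483
Txn 6: debit+=421
Txn 7: debit+=178
Txn 8: debit+=383
Total debits = 2466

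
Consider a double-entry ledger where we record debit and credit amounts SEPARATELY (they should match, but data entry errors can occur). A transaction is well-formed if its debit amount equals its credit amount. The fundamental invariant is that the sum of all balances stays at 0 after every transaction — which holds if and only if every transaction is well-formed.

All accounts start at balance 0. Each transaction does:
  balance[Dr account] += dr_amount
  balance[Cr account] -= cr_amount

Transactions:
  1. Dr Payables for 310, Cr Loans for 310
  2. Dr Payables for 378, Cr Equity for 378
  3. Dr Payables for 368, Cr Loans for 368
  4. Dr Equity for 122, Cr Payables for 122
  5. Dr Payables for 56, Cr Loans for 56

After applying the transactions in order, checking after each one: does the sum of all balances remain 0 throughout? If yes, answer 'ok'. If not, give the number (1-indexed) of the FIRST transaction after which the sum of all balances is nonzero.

Answer: ok

Derivation:
After txn 1: dr=310 cr=310 sum_balances=0
After txn 2: dr=378 cr=378 sum_balances=0
After txn 3: dr=368 cr=368 sum_balances=0
After txn 4: dr=122 cr=122 sum_balances=0
After txn 5: dr=56 cr=56 sum_balances=0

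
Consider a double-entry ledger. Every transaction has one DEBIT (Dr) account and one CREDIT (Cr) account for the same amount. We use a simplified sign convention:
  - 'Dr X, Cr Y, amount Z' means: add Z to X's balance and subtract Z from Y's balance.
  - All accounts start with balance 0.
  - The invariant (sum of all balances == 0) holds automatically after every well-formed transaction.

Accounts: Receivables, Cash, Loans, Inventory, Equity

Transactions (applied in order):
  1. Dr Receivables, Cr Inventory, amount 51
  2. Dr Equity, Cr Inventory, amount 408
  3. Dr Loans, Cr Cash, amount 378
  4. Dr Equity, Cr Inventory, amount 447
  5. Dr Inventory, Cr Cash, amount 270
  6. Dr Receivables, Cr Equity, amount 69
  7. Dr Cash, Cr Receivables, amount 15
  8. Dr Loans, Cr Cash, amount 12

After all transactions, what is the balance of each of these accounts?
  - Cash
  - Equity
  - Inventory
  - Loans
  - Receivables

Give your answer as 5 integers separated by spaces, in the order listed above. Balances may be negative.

Answer: -645 786 -636 390 105

Derivation:
After txn 1 (Dr Receivables, Cr Inventory, amount 51): Inventory=-51 Receivables=51
After txn 2 (Dr Equity, Cr Inventory, amount 408): Equity=408 Inventory=-459 Receivables=51
After txn 3 (Dr Loans, Cr Cash, amount 378): Cash=-378 Equity=408 Inventory=-459 Loans=378 Receivables=51
After txn 4 (Dr Equity, Cr Inventory, amount 447): Cash=-378 Equity=855 Inventory=-906 Loans=378 Receivables=51
After txn 5 (Dr Inventory, Cr Cash, amount 270): Cash=-648 Equity=855 Inventory=-636 Loans=378 Receivables=51
After txn 6 (Dr Receivables, Cr Equity, amount 69): Cash=-648 Equity=786 Inventory=-636 Loans=378 Receivables=120
After txn 7 (Dr Cash, Cr Receivables, amount 15): Cash=-633 Equity=786 Inventory=-636 Loans=378 Receivables=105
After txn 8 (Dr Loans, Cr Cash, amount 12): Cash=-645 Equity=786 Inventory=-636 Loans=390 Receivables=105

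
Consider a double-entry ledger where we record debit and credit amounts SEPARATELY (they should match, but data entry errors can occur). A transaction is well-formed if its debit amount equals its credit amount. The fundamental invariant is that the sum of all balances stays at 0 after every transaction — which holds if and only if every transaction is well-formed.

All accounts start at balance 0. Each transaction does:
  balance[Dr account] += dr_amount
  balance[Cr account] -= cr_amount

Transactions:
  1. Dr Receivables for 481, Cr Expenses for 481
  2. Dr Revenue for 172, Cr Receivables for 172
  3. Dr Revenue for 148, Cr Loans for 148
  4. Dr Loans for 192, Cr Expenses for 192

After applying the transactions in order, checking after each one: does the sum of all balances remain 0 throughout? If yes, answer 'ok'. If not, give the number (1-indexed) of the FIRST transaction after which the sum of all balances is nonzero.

Answer: ok

Derivation:
After txn 1: dr=481 cr=481 sum_balances=0
After txn 2: dr=172 cr=172 sum_balances=0
After txn 3: dr=148 cr=148 sum_balances=0
After txn 4: dr=192 cr=192 sum_balances=0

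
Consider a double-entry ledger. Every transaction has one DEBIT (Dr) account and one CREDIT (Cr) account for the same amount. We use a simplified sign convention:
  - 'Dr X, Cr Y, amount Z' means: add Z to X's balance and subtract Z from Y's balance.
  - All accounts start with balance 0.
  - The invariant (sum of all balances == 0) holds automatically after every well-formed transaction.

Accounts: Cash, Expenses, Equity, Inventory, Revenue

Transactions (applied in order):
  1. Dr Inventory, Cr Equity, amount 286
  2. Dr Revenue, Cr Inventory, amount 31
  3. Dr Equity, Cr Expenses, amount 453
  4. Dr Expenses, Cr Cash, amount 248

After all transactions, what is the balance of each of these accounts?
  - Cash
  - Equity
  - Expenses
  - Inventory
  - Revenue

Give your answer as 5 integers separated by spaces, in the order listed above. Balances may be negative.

After txn 1 (Dr Inventory, Cr Equity, amount 286): Equity=-286 Inventory=286
After txn 2 (Dr Revenue, Cr Inventory, amount 31): Equity=-286 Inventory=255 Revenue=31
After txn 3 (Dr Equity, Cr Expenses, amount 453): Equity=167 Expenses=-453 Inventory=255 Revenue=31
After txn 4 (Dr Expenses, Cr Cash, amount 248): Cash=-248 Equity=167 Expenses=-205 Inventory=255 Revenue=31

Answer: -248 167 -205 255 31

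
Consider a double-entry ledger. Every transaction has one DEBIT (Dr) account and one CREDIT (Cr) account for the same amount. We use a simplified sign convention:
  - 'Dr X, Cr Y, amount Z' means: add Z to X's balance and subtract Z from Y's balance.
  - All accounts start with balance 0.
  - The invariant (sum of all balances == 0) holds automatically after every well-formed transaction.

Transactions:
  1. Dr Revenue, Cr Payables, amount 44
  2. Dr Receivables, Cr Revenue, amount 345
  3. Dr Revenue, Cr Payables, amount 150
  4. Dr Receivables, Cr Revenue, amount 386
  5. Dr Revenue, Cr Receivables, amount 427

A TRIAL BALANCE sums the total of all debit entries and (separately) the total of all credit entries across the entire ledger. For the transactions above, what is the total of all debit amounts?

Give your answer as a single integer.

Answer: 1352

Derivation:
Txn 1: debit+=44
Txn 2: debit+=345
Txn 3: debit+=150
Txn 4: debit+=386
Txn 5: debit+=427
Total debits = 1352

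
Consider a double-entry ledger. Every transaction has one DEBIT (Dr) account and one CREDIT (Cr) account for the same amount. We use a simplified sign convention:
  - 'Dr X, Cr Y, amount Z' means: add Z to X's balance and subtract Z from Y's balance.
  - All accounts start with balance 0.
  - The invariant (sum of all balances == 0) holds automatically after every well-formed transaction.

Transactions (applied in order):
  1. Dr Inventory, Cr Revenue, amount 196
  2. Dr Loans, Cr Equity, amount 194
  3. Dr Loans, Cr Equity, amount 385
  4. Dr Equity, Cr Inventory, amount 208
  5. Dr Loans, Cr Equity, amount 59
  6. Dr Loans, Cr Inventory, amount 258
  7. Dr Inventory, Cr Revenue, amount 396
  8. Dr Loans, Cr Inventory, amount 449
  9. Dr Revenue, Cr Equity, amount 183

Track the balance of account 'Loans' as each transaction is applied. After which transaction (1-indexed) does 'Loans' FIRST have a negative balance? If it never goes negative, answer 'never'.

Answer: never

Derivation:
After txn 1: Loans=0
After txn 2: Loans=194
After txn 3: Loans=579
After txn 4: Loans=579
After txn 5: Loans=638
After txn 6: Loans=896
After txn 7: Loans=896
After txn 8: Loans=1345
After txn 9: Loans=1345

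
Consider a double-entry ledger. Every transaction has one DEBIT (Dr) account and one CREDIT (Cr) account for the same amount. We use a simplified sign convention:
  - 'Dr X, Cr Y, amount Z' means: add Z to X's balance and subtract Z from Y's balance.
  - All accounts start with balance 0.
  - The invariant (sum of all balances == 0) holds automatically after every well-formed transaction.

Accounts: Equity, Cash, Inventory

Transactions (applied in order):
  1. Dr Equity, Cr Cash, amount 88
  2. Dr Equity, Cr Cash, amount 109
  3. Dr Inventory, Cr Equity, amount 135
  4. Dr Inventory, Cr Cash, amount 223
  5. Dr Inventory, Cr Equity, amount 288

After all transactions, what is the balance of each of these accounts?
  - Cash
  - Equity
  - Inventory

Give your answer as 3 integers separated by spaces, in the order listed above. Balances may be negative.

Answer: -420 -226 646

Derivation:
After txn 1 (Dr Equity, Cr Cash, amount 88): Cash=-88 Equity=88
After txn 2 (Dr Equity, Cr Cash, amount 109): Cash=-197 Equity=197
After txn 3 (Dr Inventory, Cr Equity, amount 135): Cash=-197 Equity=62 Inventory=135
After txn 4 (Dr Inventory, Cr Cash, amount 223): Cash=-420 Equity=62 Inventory=358
After txn 5 (Dr Inventory, Cr Equity, amount 288): Cash=-420 Equity=-226 Inventory=646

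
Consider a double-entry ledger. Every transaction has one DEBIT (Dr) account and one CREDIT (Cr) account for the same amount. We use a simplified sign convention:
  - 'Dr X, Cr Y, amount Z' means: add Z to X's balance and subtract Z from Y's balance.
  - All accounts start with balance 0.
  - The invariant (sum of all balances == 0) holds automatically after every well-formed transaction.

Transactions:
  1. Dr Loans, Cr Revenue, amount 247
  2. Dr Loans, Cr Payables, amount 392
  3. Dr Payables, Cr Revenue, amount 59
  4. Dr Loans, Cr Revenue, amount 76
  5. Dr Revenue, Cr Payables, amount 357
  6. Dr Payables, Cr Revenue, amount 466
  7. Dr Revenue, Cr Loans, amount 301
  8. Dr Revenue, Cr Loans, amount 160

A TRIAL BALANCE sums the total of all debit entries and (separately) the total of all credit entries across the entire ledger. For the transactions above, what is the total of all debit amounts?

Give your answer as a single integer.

Answer: 2058

Derivation:
Txn 1: debit+=247
Txn 2: debit+=392
Txn 3: debit+=59
Txn 4: debit+=76
Txn 5: debit+=357
Txn 6: debit+=466
Txn 7: debit+=301
Txn 8: debit+=160
Total debits = 2058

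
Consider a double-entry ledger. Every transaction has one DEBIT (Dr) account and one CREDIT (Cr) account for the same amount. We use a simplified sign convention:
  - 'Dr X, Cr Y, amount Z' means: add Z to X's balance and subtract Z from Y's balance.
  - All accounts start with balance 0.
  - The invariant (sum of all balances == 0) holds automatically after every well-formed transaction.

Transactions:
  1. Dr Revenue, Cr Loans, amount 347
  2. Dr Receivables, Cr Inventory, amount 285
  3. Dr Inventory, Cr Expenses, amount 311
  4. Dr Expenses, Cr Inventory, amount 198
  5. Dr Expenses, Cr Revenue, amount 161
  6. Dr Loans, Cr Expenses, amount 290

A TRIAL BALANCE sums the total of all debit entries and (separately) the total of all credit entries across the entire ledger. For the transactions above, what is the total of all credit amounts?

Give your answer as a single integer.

Txn 1: credit+=347
Txn 2: credit+=285
Txn 3: credit+=311
Txn 4: credit+=198
Txn 5: credit+=161
Txn 6: credit+=290
Total credits = 1592

Answer: 1592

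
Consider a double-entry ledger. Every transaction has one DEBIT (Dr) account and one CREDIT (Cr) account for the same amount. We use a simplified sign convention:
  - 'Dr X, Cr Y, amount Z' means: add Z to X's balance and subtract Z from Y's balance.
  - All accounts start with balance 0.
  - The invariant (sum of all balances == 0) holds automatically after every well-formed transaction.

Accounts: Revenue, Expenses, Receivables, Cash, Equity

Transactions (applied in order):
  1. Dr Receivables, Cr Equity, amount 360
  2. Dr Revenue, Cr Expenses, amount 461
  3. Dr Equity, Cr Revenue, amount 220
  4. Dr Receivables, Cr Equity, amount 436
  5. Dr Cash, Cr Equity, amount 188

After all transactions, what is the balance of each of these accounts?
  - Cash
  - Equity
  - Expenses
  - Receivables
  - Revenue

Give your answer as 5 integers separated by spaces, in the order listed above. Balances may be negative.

After txn 1 (Dr Receivables, Cr Equity, amount 360): Equity=-360 Receivables=360
After txn 2 (Dr Revenue, Cr Expenses, amount 461): Equity=-360 Expenses=-461 Receivables=360 Revenue=461
After txn 3 (Dr Equity, Cr Revenue, amount 220): Equity=-140 Expenses=-461 Receivables=360 Revenue=241
After txn 4 (Dr Receivables, Cr Equity, amount 436): Equity=-576 Expenses=-461 Receivables=796 Revenue=241
After txn 5 (Dr Cash, Cr Equity, amount 188): Cash=188 Equity=-764 Expenses=-461 Receivables=796 Revenue=241

Answer: 188 -764 -461 796 241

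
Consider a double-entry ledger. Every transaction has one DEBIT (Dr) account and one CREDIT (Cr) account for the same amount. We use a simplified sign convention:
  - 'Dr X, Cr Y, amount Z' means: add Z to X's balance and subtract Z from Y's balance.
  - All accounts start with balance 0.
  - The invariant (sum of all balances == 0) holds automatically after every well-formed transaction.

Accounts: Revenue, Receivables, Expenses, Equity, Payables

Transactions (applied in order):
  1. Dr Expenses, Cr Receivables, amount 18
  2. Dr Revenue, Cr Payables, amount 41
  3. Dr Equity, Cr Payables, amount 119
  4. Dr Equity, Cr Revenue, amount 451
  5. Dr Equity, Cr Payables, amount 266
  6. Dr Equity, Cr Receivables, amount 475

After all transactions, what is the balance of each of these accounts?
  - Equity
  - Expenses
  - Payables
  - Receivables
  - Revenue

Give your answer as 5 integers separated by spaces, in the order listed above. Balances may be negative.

After txn 1 (Dr Expenses, Cr Receivables, amount 18): Expenses=18 Receivables=-18
After txn 2 (Dr Revenue, Cr Payables, amount 41): Expenses=18 Payables=-41 Receivables=-18 Revenue=41
After txn 3 (Dr Equity, Cr Payables, amount 119): Equity=119 Expenses=18 Payables=-160 Receivables=-18 Revenue=41
After txn 4 (Dr Equity, Cr Revenue, amount 451): Equity=570 Expenses=18 Payables=-160 Receivables=-18 Revenue=-410
After txn 5 (Dr Equity, Cr Payables, amount 266): Equity=836 Expenses=18 Payables=-426 Receivables=-18 Revenue=-410
After txn 6 (Dr Equity, Cr Receivables, amount 475): Equity=1311 Expenses=18 Payables=-426 Receivables=-493 Revenue=-410

Answer: 1311 18 -426 -493 -410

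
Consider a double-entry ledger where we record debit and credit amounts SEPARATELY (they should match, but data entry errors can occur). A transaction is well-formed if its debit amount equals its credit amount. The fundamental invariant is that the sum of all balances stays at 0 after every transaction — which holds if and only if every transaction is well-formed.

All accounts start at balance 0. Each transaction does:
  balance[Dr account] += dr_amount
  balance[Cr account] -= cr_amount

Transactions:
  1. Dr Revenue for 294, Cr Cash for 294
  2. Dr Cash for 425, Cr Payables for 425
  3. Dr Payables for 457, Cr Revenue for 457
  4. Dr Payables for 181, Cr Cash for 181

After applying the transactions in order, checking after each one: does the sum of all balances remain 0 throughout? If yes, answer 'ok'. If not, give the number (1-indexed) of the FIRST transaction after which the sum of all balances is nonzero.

After txn 1: dr=294 cr=294 sum_balances=0
After txn 2: dr=425 cr=425 sum_balances=0
After txn 3: dr=457 cr=457 sum_balances=0
After txn 4: dr=181 cr=181 sum_balances=0

Answer: ok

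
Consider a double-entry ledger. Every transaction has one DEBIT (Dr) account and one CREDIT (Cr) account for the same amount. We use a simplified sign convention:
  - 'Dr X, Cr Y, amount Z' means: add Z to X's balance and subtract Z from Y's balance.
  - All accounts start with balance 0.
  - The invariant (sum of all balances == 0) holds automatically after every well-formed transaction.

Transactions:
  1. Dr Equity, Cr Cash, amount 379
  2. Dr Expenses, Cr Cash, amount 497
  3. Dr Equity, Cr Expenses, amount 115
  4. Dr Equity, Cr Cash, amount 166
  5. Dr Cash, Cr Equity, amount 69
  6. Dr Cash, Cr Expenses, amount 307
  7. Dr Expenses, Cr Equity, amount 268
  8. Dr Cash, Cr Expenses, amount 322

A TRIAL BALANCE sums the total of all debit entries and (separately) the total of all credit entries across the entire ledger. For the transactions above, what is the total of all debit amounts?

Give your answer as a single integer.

Txn 1: debit+=379
Txn 2: debit+=497
Txn 3: debit+=115
Txn 4: debit+=166
Txn 5: debit+=69
Txn 6: debit+=307
Txn 7: debit+=268
Txn 8: debit+=322
Total debits = 2123

Answer: 2123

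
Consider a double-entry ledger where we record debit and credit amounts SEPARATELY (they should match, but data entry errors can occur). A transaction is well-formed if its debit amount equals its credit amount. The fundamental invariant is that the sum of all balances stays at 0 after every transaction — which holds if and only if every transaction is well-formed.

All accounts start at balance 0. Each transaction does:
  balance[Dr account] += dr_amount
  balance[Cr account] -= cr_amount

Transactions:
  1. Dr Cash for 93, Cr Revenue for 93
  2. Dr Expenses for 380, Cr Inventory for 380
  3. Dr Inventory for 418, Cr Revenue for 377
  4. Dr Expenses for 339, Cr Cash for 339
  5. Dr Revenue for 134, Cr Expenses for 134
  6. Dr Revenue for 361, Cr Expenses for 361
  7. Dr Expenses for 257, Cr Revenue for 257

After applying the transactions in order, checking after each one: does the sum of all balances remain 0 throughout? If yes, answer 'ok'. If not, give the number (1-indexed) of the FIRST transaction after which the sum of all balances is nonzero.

After txn 1: dr=93 cr=93 sum_balances=0
After txn 2: dr=380 cr=380 sum_balances=0
After txn 3: dr=418 cr=377 sum_balances=41
After txn 4: dr=339 cr=339 sum_balances=41
After txn 5: dr=134 cr=134 sum_balances=41
After txn 6: dr=361 cr=361 sum_balances=41
After txn 7: dr=257 cr=257 sum_balances=41

Answer: 3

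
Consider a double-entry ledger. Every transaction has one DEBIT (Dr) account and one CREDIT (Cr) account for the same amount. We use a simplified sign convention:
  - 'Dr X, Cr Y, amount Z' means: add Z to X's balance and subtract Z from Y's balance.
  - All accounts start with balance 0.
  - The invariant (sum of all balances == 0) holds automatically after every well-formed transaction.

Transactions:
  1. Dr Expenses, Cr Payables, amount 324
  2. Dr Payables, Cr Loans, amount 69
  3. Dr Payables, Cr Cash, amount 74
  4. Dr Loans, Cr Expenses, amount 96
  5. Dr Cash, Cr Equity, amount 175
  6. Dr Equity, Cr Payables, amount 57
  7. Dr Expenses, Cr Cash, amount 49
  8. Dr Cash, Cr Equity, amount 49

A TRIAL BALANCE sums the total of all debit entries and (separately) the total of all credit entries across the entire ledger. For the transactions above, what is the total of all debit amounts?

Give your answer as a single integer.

Txn 1: debit+=324
Txn 2: debit+=69
Txn 3: debit+=74
Txn 4: debit+=96
Txn 5: debit+=175
Txn 6: debit+=57
Txn 7: debit+=49
Txn 8: debit+=49
Total debits = 893

Answer: 893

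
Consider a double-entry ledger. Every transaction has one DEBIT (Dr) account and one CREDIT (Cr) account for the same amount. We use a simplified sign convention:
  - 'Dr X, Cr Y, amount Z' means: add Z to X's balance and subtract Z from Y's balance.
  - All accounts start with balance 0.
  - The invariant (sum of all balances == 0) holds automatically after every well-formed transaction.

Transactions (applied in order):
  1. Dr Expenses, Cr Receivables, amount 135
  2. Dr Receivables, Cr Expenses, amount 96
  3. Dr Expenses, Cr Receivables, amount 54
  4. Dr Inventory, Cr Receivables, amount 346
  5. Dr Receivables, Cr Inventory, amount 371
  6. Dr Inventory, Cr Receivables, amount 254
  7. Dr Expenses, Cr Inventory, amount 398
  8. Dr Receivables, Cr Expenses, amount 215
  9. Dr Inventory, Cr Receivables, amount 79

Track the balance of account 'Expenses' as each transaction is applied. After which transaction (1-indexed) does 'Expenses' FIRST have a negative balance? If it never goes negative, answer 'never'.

After txn 1: Expenses=135
After txn 2: Expenses=39
After txn 3: Expenses=93
After txn 4: Expenses=93
After txn 5: Expenses=93
After txn 6: Expenses=93
After txn 7: Expenses=491
After txn 8: Expenses=276
After txn 9: Expenses=276

Answer: never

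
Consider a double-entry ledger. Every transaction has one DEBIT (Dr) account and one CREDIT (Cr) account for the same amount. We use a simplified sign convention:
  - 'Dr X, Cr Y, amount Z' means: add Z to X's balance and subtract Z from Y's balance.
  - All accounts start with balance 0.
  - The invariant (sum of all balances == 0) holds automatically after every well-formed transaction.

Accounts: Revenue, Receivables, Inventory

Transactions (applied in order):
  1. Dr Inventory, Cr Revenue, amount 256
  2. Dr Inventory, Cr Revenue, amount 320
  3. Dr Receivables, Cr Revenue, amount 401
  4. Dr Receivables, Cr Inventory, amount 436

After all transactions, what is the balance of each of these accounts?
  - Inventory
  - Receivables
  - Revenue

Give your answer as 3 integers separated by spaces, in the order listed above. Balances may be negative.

After txn 1 (Dr Inventory, Cr Revenue, amount 256): Inventory=256 Revenue=-256
After txn 2 (Dr Inventory, Cr Revenue, amount 320): Inventory=576 Revenue=-576
After txn 3 (Dr Receivables, Cr Revenue, amount 401): Inventory=576 Receivables=401 Revenue=-977
After txn 4 (Dr Receivables, Cr Inventory, amount 436): Inventory=140 Receivables=837 Revenue=-977

Answer: 140 837 -977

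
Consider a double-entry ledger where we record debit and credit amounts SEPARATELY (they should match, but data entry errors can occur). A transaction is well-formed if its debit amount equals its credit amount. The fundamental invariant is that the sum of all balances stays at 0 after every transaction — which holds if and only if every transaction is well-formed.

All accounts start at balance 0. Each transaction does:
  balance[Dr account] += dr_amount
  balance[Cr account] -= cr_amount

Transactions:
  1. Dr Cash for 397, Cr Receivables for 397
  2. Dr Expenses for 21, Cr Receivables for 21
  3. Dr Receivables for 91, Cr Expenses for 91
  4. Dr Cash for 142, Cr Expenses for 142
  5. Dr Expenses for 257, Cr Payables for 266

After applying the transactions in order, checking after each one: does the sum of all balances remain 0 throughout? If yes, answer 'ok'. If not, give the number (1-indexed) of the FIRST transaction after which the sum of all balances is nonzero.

Answer: 5

Derivation:
After txn 1: dr=397 cr=397 sum_balances=0
After txn 2: dr=21 cr=21 sum_balances=0
After txn 3: dr=91 cr=91 sum_balances=0
After txn 4: dr=142 cr=142 sum_balances=0
After txn 5: dr=257 cr=266 sum_balances=-9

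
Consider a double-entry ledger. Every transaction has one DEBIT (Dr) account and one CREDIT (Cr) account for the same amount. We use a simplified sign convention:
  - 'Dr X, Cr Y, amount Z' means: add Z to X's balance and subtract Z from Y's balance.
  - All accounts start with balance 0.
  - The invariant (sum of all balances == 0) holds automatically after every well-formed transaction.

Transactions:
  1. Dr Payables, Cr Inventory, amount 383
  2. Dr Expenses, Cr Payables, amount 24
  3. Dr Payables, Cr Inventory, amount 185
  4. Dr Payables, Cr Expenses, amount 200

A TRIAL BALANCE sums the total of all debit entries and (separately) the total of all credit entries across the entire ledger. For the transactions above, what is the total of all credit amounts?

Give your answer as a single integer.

Answer: 792

Derivation:
Txn 1: credit+=383
Txn 2: credit+=24
Txn 3: credit+=185
Txn 4: credit+=200
Total credits = 792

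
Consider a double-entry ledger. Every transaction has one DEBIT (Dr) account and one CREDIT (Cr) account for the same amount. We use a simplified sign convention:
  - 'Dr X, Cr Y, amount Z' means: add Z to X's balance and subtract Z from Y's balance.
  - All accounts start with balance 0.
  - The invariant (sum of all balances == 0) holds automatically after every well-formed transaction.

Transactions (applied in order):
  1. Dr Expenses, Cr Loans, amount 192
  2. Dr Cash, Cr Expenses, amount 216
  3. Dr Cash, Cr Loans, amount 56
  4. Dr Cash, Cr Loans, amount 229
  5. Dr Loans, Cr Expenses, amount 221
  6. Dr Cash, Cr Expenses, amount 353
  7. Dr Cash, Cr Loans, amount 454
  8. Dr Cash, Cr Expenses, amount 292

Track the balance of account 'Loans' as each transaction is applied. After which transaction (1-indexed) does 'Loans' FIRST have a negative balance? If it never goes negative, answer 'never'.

Answer: 1

Derivation:
After txn 1: Loans=-192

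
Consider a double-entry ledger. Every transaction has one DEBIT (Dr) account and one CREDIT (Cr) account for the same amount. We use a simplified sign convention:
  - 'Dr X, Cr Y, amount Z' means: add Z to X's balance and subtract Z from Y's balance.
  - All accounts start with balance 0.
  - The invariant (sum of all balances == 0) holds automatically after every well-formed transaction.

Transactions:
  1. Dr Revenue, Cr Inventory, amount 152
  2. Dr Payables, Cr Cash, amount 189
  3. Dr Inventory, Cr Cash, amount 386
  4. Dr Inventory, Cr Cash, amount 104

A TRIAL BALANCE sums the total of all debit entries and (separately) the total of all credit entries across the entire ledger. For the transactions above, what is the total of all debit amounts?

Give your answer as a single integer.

Txn 1: debit+=152
Txn 2: debit+=189
Txn 3: debit+=386
Txn 4: debit+=104
Total debits = 831

Answer: 831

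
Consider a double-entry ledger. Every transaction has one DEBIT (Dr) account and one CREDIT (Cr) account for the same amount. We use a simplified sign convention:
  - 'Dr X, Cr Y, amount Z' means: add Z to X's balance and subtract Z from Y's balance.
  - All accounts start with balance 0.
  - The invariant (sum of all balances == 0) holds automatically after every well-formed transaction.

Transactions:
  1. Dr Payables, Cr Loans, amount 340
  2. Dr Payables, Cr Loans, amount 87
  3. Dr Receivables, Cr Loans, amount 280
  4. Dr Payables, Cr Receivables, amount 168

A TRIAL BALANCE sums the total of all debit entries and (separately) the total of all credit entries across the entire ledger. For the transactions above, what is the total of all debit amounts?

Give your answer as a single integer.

Answer: 875

Derivation:
Txn 1: debit+=340
Txn 2: debit+=87
Txn 3: debit+=280
Txn 4: debit+=168
Total debits = 875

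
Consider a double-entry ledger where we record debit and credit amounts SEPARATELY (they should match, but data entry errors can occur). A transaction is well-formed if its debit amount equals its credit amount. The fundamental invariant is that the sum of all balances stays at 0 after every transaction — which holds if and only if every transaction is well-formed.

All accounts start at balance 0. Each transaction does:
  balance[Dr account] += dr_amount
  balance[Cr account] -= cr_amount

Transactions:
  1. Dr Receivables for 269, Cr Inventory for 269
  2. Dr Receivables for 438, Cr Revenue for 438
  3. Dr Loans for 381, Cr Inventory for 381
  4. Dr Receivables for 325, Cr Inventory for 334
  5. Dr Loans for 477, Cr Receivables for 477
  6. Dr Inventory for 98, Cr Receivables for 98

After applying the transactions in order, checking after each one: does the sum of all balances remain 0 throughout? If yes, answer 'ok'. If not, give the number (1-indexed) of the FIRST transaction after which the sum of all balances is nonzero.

After txn 1: dr=269 cr=269 sum_balances=0
After txn 2: dr=438 cr=438 sum_balances=0
After txn 3: dr=381 cr=381 sum_balances=0
After txn 4: dr=325 cr=334 sum_balances=-9
After txn 5: dr=477 cr=477 sum_balances=-9
After txn 6: dr=98 cr=98 sum_balances=-9

Answer: 4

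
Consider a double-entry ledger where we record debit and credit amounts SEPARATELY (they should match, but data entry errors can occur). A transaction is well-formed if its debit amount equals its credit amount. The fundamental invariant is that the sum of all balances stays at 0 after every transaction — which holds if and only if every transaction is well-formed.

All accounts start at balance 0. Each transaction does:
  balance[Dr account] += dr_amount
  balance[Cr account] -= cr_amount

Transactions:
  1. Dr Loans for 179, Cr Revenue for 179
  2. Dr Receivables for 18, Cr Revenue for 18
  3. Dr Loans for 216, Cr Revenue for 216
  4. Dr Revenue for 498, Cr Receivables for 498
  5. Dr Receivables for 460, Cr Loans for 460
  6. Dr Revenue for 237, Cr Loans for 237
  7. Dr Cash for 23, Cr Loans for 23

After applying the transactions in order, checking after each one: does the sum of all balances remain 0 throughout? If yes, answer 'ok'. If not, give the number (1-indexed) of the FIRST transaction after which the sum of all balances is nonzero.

After txn 1: dr=179 cr=179 sum_balances=0
After txn 2: dr=18 cr=18 sum_balances=0
After txn 3: dr=216 cr=216 sum_balances=0
After txn 4: dr=498 cr=498 sum_balances=0
After txn 5: dr=460 cr=460 sum_balances=0
After txn 6: dr=237 cr=237 sum_balances=0
After txn 7: dr=23 cr=23 sum_balances=0

Answer: ok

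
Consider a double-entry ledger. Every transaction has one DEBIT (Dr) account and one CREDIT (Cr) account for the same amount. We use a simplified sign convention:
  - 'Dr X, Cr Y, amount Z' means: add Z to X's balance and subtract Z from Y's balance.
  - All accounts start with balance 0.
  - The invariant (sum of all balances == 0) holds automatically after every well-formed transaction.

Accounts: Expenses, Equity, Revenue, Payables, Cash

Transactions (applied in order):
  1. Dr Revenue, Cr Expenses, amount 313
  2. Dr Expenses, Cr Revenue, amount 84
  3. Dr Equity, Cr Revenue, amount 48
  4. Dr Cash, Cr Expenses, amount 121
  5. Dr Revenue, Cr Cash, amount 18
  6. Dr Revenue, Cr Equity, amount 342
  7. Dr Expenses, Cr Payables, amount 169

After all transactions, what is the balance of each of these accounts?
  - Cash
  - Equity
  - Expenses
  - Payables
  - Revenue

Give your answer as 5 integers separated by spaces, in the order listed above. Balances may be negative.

After txn 1 (Dr Revenue, Cr Expenses, amount 313): Expenses=-313 Revenue=313
After txn 2 (Dr Expenses, Cr Revenue, amount 84): Expenses=-229 Revenue=229
After txn 3 (Dr Equity, Cr Revenue, amount 48): Equity=48 Expenses=-229 Revenue=181
After txn 4 (Dr Cash, Cr Expenses, amount 121): Cash=121 Equity=48 Expenses=-350 Revenue=181
After txn 5 (Dr Revenue, Cr Cash, amount 18): Cash=103 Equity=48 Expenses=-350 Revenue=199
After txn 6 (Dr Revenue, Cr Equity, amount 342): Cash=103 Equity=-294 Expenses=-350 Revenue=541
After txn 7 (Dr Expenses, Cr Payables, amount 169): Cash=103 Equity=-294 Expenses=-181 Payables=-169 Revenue=541

Answer: 103 -294 -181 -169 541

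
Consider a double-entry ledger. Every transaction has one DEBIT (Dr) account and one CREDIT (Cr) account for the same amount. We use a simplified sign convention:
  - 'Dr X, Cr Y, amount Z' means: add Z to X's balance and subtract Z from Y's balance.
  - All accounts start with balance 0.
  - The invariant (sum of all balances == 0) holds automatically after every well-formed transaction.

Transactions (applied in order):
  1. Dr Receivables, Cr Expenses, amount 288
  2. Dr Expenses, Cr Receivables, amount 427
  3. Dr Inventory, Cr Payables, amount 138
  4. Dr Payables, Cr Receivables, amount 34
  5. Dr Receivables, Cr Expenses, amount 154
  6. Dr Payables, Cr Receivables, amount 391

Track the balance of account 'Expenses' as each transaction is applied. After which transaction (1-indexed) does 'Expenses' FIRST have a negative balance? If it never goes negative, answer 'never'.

Answer: 1

Derivation:
After txn 1: Expenses=-288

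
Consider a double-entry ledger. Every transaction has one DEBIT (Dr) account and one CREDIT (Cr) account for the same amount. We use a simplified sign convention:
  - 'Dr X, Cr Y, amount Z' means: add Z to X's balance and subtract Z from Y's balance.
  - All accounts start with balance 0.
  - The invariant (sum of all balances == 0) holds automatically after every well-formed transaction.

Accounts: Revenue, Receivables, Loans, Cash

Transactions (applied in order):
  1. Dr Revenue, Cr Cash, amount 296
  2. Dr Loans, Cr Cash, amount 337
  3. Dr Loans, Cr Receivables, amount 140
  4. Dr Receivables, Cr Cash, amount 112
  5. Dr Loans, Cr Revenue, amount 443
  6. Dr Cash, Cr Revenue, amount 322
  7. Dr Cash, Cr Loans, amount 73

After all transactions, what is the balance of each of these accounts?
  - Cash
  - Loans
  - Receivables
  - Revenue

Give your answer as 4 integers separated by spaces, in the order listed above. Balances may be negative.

After txn 1 (Dr Revenue, Cr Cash, amount 296): Cash=-296 Revenue=296
After txn 2 (Dr Loans, Cr Cash, amount 337): Cash=-633 Loans=337 Revenue=296
After txn 3 (Dr Loans, Cr Receivables, amount 140): Cash=-633 Loans=477 Receivables=-140 Revenue=296
After txn 4 (Dr Receivables, Cr Cash, amount 112): Cash=-745 Loans=477 Receivables=-28 Revenue=296
After txn 5 (Dr Loans, Cr Revenue, amount 443): Cash=-745 Loans=920 Receivables=-28 Revenue=-147
After txn 6 (Dr Cash, Cr Revenue, amount 322): Cash=-423 Loans=920 Receivables=-28 Revenue=-469
After txn 7 (Dr Cash, Cr Loans, amount 73): Cash=-350 Loans=847 Receivables=-28 Revenue=-469

Answer: -350 847 -28 -469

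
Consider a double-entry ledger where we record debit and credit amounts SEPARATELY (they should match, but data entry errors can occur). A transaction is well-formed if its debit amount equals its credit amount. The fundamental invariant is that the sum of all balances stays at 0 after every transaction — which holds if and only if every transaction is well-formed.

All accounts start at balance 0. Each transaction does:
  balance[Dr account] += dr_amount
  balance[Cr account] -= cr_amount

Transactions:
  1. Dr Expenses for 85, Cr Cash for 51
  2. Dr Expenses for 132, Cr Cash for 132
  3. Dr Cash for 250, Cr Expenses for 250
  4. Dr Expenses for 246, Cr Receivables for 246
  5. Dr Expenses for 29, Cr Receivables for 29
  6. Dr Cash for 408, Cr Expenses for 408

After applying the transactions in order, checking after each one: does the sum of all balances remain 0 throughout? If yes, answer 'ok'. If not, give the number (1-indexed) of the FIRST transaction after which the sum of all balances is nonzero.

Answer: 1

Derivation:
After txn 1: dr=85 cr=51 sum_balances=34
After txn 2: dr=132 cr=132 sum_balances=34
After txn 3: dr=250 cr=250 sum_balances=34
After txn 4: dr=246 cr=246 sum_balances=34
After txn 5: dr=29 cr=29 sum_balances=34
After txn 6: dr=408 cr=408 sum_balances=34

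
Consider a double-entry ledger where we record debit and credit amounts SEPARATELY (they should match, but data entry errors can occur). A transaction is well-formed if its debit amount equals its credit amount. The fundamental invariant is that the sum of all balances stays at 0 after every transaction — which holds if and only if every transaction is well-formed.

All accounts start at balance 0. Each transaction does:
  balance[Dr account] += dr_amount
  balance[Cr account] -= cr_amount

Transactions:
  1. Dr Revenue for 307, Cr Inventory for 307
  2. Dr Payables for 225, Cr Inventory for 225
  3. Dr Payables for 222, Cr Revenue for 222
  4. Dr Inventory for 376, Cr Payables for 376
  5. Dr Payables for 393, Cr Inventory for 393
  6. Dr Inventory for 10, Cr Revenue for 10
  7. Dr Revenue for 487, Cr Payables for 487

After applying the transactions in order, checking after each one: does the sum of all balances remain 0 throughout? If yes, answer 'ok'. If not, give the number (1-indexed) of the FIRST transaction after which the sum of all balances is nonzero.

Answer: ok

Derivation:
After txn 1: dr=307 cr=307 sum_balances=0
After txn 2: dr=225 cr=225 sum_balances=0
After txn 3: dr=222 cr=222 sum_balances=0
After txn 4: dr=376 cr=376 sum_balances=0
After txn 5: dr=393 cr=393 sum_balances=0
After txn 6: dr=10 cr=10 sum_balances=0
After txn 7: dr=487 cr=487 sum_balances=0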